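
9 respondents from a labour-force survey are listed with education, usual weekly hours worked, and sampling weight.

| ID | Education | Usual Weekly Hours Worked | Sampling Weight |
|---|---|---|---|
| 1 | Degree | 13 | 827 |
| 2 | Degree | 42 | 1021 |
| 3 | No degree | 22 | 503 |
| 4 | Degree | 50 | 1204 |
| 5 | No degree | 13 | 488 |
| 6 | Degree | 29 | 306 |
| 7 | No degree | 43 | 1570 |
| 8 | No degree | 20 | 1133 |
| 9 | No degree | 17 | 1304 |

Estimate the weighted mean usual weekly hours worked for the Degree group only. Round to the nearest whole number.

37

Degree rows: 1, 2, 4, 6
Weighted sum = 122707
Sum of weights = 827 + 1021 + 1204 + 306 = 3358
Weighted mean = 122707 / 3358 = 36.541691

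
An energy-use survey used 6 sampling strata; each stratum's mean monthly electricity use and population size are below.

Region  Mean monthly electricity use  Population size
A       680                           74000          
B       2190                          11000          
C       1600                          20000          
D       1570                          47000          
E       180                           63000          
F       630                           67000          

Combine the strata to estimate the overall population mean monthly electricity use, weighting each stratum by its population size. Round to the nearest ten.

Σ Nₕ·x̄ₕ = 680×74000 + 2190×11000 + 1600×20000 + 1570×47000 + 180×63000 + 630×67000
  = 233750000
Σ Nₕ = 74000 + 11000 + 20000 + 47000 + 63000 + 67000 = 282000
Overall mean = 233750000 / 282000 = 828.90071

830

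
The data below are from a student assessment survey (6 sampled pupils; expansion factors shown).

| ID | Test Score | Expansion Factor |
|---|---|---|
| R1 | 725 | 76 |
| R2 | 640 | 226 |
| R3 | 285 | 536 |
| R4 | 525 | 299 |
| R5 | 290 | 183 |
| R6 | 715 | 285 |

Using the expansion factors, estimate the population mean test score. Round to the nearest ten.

Weighted sum = 725×76 + 640×226 + 285×536 + 525×299 + 290×183 + 715×285
  = 55100 + 144640 + 152760 + 156975 + 53070 + 203775 = 766320
Sum of weights = 76 + 226 + 536 + 299 + 183 + 285 = 1605
Weighted mean = 766320 / 1605 = 477.45794

480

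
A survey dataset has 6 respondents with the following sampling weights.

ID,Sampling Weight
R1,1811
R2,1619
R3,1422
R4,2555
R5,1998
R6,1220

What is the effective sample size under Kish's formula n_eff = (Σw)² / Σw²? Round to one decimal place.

5.7

Σ wᵢ = 1811 + 1619 + 1422 + 2555 + 1998 + 1220 = 10625
Σ wᵢ² = 3279721 + 2621161 + 2022084 + 6528025 + 3992004 + 1488400 = 19931395
n_eff = 10625² / 19931395 = 112890625 / 19931395 = 5.66396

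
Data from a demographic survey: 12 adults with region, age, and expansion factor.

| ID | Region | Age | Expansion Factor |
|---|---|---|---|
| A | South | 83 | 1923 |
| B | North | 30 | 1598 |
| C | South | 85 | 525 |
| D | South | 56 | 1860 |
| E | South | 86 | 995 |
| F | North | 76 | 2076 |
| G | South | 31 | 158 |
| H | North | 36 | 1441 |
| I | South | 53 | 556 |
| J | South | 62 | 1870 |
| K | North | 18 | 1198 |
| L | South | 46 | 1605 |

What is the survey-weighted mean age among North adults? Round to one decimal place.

44.2

North rows: B, F, H, K
Weighted sum = 30×1598 + 76×2076 + 36×1441 + 18×1198
  = 47940 + 157776 + 51876 + 21564 = 279156
Sum of weights = 1598 + 2076 + 1441 + 1198 = 6313
Weighted mean = 279156 / 6313 = 44.21923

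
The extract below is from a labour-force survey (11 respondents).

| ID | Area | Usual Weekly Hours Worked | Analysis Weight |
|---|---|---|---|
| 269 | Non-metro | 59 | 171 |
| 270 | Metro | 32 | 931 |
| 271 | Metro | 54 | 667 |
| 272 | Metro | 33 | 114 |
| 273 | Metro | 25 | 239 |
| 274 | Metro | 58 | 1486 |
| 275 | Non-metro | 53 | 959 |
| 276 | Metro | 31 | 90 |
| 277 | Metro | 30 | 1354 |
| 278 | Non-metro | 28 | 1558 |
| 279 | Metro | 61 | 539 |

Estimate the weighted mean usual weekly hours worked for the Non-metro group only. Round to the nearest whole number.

Non-metro rows: 269, 275, 278
Weighted sum = 59×171 + 53×959 + 28×1558
  = 104540
Sum of weights = 2688
Weighted mean = 104540 / 2688 = 38.891369

39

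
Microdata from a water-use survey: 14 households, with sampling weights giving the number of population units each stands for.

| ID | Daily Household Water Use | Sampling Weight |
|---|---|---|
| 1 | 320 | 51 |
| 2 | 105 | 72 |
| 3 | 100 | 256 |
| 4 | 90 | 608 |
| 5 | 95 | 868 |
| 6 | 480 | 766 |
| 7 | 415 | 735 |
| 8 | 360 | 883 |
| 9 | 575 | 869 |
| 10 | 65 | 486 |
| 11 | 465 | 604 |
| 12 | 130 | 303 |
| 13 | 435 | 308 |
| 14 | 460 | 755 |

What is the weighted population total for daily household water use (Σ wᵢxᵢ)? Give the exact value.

2510040

Weighted total = 2510040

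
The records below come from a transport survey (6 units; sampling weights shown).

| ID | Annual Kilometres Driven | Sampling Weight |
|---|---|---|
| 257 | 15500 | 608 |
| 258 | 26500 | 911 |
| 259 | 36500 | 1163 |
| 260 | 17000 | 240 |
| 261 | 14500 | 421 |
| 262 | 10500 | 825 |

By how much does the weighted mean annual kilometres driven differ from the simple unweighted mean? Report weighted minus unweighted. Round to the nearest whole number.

2676

Unweighted sum = 15500 + 26500 + 36500 + 17000 + 14500 + 10500 = 120500
Unweighted mean = 120500 / 6 = 20083.333
Weighted sum = 15500×608 + 26500×911 + 36500×1163 + 17000×240 + 14500×421 + 10500×825
  = 94862000
Sum of weights = 608 + 911 + 1163 + 240 + 421 + 825 = 4168
Weighted mean = 94862000 / 4168 = 22759.597
Difference (weighted minus unweighted) = 2676.2636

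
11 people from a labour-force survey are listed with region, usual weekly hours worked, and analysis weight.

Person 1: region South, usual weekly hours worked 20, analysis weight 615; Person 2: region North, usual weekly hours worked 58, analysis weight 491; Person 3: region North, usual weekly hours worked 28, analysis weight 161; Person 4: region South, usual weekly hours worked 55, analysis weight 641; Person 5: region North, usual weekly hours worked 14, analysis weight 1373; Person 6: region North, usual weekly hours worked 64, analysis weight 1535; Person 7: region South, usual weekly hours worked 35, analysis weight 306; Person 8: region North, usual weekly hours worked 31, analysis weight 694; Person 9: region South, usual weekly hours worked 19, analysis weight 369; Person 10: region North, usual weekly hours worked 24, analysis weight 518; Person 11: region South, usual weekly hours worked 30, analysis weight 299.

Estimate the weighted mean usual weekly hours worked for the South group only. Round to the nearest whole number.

33

South rows: 1, 4, 7, 9, 11
Weighted sum = 20×615 + 55×641 + 35×306 + 19×369 + 30×299
  = 12300 + 35255 + 10710 + 7011 + 8970 = 74246
Sum of weights = 615 + 641 + 306 + 369 + 299 = 2230
Weighted mean = 74246 / 2230 = 33.29417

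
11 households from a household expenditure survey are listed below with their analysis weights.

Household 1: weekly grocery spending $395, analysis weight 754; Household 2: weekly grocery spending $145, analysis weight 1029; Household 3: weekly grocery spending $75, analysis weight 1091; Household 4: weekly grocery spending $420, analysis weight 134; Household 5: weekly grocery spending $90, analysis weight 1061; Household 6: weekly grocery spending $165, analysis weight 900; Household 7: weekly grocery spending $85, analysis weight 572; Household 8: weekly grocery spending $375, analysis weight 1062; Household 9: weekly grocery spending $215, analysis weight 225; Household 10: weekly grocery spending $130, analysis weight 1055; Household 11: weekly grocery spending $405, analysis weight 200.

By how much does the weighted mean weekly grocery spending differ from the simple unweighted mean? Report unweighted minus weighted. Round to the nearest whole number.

36

Unweighted sum = 395 + 145 + 75 + 420 + 90 + 165 + 85 + 375 + 215 + 130 + 405 = 2500
Unweighted mean = 2500 / 11 = 227.27273
Weighted sum = 395×754 + 145×1029 + 75×1091 + 420×134 + 90×1061 + 165×900 + 85×572 + 375×1062 + 215×225 + 130×1055 + 405×200
  = 297830 + 149205 + 81825 + 56280 + 95490 + 148500 + 48620 + 398250 + 48375 + 137150 + 81000 = 1542525
Sum of weights = 8083
Weighted mean = 1542525 / 8083 = 190.8357
Difference (unweighted minus weighted) = 36.437023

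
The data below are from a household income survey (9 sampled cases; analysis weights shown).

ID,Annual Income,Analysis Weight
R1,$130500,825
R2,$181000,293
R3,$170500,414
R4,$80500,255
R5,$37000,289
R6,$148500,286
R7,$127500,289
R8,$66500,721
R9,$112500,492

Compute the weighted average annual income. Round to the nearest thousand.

Weighted sum = 130500×825 + 181000×293 + 170500×414 + 80500×255 + 37000×289 + 148500×286 + 127500×289 + 66500×721 + 112500×492
  = 107662500 + 53033000 + 70587000 + 20527500 + 10693000 + 42471000 + 36847500 + 47946500 + 55350000 = 445118000
Sum of weights = 825 + 293 + 414 + 255 + 289 + 286 + 289 + 721 + 492 = 3864
Weighted mean = 445118000 / 3864 = 115196.17

115000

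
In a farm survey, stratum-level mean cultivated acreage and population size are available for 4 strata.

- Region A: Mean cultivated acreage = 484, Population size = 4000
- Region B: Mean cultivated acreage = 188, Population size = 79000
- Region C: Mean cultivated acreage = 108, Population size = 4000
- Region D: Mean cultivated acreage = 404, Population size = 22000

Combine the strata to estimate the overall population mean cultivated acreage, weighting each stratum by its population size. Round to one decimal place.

239.5

Σ Nₕ·x̄ₕ = 484×4000 + 188×79000 + 108×4000 + 404×22000
  = 1936000 + 14852000 + 432000 + 8888000 = 26108000
Σ Nₕ = 4000 + 79000 + 4000 + 22000 = 109000
Overall mean = 26108000 / 109000 = 239.52294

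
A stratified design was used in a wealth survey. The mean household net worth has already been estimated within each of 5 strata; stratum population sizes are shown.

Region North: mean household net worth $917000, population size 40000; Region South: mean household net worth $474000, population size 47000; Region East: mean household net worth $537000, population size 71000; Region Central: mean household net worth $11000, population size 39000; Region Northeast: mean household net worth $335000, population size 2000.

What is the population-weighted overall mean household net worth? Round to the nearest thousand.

493000

Σ Nₕ·x̄ₕ = 917000×40000 + 474000×47000 + 537000×71000 + 11000×39000 + 335000×2000
  = 98184000000
Σ Nₕ = 40000 + 47000 + 71000 + 39000 + 2000 = 199000
Overall mean = 98184000000 / 199000 = 493386.93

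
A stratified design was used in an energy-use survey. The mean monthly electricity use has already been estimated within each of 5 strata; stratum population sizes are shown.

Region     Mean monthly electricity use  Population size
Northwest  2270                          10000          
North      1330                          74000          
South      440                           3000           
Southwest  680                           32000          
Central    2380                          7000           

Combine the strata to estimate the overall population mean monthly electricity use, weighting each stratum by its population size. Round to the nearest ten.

Σ Nₕ·x̄ₕ = 2270×10000 + 1330×74000 + 440×3000 + 680×32000 + 2380×7000
  = 22700000 + 98420000 + 1320000 + 21760000 + 16660000 = 160860000
Σ Nₕ = 10000 + 74000 + 3000 + 32000 + 7000 = 126000
Overall mean = 160860000 / 126000 = 1276.6667

1280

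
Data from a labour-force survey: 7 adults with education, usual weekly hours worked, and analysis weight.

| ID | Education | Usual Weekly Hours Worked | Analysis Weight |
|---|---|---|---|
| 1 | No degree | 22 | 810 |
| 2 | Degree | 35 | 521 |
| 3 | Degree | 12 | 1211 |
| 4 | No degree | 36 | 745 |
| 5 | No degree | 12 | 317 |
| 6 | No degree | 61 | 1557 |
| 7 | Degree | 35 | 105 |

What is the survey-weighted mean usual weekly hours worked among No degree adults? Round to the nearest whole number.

42

No degree rows: 1, 4, 5, 6
Weighted sum = 22×810 + 36×745 + 12×317 + 61×1557
  = 17820 + 26820 + 3804 + 94977 = 143421
Sum of weights = 810 + 745 + 317 + 1557 = 3429
Weighted mean = 143421 / 3429 = 41.825897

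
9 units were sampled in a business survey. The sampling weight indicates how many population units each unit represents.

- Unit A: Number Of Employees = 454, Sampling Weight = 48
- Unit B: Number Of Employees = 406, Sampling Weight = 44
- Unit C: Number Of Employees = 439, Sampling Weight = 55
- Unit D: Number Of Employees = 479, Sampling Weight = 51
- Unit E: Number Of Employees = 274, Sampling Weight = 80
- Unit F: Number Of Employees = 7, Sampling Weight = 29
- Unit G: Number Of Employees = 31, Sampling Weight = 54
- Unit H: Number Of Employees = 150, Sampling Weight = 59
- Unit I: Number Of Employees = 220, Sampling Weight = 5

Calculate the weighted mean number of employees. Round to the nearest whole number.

287

Weighted sum = 454×48 + 406×44 + 439×55 + 479×51 + 274×80 + 7×29 + 31×54 + 150×59 + 220×5
  = 21792 + 17864 + 24145 + 24429 + 21920 + 203 + 1674 + 8850 + 1100 = 121977
Sum of weights = 48 + 44 + 55 + 51 + 80 + 29 + 54 + 59 + 5 = 425
Weighted mean = 121977 / 425 = 287.00471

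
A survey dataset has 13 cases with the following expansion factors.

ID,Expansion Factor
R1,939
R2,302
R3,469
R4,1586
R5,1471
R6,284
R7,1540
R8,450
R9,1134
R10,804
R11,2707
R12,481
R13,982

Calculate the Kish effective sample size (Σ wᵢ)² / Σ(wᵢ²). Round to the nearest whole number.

9

Σ wᵢ = 13149
Σ wᵢ² = 18982785
n_eff = 13149² / 18982785 = 172896201 / 18982785 = 9.1080524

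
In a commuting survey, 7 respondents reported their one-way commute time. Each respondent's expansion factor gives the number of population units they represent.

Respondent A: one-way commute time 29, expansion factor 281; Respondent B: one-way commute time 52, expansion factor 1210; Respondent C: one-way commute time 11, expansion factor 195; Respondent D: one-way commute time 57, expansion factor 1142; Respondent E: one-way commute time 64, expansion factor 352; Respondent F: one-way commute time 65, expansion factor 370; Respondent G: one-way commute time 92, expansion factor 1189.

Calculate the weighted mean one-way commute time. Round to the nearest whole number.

62

Weighted sum = 29×281 + 52×1210 + 11×195 + 57×1142 + 64×352 + 65×370 + 92×1189
  = 8149 + 62920 + 2145 + 65094 + 22528 + 24050 + 109388 = 294274
Sum of weights = 281 + 1210 + 195 + 1142 + 352 + 370 + 1189 = 4739
Weighted mean = 294274 / 4739 = 62.096223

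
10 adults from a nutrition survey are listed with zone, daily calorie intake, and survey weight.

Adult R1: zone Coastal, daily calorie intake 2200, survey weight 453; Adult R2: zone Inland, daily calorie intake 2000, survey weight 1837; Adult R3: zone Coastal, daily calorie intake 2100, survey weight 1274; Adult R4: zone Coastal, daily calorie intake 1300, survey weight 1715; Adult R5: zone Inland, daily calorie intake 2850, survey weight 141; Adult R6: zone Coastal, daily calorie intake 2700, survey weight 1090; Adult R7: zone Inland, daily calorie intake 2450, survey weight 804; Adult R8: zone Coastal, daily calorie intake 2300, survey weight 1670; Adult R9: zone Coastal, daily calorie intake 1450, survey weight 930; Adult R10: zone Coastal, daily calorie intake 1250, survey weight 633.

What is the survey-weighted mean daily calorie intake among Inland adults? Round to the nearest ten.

Inland rows: R2, R5, R7
Weighted sum = 2000×1837 + 2850×141 + 2450×804
  = 3674000 + 401850 + 1969800 = 6045650
Sum of weights = 1837 + 141 + 804 = 2782
Weighted mean = 6045650 / 2782 = 2173.1308

2170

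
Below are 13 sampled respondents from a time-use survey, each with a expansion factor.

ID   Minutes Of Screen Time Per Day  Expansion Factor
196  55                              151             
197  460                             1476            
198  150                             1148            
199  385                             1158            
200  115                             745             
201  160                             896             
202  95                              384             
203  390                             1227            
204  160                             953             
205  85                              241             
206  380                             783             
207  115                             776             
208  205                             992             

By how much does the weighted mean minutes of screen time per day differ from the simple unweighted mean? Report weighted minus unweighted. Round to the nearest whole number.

Unweighted sum = 2755
Unweighted mean = 2755 / 13 = 211.92308
Weighted sum = 2812445
Sum of weights = 10930
Weighted mean = 2812445 / 10930 = 257.31427
Difference (weighted minus unweighted) = 45.391196

45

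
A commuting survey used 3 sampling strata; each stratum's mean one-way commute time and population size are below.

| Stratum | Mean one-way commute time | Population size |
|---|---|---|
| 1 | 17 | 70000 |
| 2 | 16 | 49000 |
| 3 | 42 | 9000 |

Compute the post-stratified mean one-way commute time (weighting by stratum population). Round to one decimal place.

Σ Nₕ·x̄ₕ = 17×70000 + 16×49000 + 42×9000
  = 1190000 + 784000 + 378000 = 2352000
Σ Nₕ = 128000
Overall mean = 2352000 / 128000 = 18.375

18.4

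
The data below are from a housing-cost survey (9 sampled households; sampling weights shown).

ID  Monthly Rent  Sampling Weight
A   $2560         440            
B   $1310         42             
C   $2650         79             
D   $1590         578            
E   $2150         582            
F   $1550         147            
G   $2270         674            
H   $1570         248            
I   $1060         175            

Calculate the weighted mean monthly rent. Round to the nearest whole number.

1988

Weighted sum = 2560×440 + 1310×42 + 2650×79 + 1590×578 + 2150×582 + 1550×147 + 2270×674 + 1570×248 + 1060×175
  = 5893780
Sum of weights = 440 + 42 + 79 + 578 + 582 + 147 + 674 + 248 + 175 = 2965
Weighted mean = 5893780 / 2965 = 1987.7841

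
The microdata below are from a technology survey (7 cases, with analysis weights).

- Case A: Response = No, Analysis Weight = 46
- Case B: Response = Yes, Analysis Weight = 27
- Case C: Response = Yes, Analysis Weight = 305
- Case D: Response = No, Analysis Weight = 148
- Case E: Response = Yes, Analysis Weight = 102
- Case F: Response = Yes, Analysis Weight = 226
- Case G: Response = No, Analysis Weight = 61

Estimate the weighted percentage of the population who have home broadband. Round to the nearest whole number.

Sum of weights for 'Yes' = 27 + 305 + 102 + 226 = 660
Total weight = 915
Weighted proportion = 660 / 915 = 0.72131148 → 72.131148%

72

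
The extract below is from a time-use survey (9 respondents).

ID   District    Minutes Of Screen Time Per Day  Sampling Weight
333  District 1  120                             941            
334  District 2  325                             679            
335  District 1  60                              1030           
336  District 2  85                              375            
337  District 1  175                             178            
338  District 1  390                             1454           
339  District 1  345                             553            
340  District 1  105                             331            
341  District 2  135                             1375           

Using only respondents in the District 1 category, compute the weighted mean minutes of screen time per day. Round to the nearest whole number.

District 1 rows: 333, 335, 337, 338, 339, 340
Weighted sum = 120×941 + 60×1030 + 175×178 + 390×1454 + 345×553 + 105×331
  = 112920 + 61800 + 31150 + 567060 + 190785 + 34755 = 998470
Sum of weights = 4487
Weighted mean = 998470 / 4487 = 222.52507

223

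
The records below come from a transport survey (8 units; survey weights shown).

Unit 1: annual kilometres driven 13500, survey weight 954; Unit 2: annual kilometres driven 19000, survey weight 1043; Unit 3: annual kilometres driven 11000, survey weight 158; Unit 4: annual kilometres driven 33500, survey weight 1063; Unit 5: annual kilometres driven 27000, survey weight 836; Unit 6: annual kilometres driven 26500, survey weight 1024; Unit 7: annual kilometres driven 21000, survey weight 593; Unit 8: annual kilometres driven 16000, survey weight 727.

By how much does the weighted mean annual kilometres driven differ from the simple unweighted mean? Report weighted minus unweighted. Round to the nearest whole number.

1544

Unweighted sum = 13500 + 19000 + 11000 + 33500 + 27000 + 26500 + 21000 + 16000 = 167500
Unweighted mean = 167500 / 8 = 20937.5
Weighted sum = 143837500
Sum of weights = 954 + 1043 + 158 + 1063 + 836 + 1024 + 593 + 727 = 6398
Weighted mean = 143837500 / 6398 = 22481.635
Difference (weighted minus unweighted) = 1544.1349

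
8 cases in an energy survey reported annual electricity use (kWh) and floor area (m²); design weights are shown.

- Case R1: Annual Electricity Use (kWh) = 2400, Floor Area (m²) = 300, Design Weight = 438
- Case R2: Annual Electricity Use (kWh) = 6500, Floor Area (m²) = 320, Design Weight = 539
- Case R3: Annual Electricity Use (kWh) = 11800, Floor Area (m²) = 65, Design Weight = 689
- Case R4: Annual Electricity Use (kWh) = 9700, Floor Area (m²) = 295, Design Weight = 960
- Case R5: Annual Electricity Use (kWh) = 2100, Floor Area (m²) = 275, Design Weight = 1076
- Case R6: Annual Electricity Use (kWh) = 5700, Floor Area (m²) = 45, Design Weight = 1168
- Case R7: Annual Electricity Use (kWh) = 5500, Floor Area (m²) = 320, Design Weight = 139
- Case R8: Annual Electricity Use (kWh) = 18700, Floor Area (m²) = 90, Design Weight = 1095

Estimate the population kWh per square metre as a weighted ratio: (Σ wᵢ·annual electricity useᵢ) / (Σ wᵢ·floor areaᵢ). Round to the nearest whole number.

46

Σ wᵢ·y = 2400×438 + 6500×539 + 11800×689 + 9700×960 + 2100×1076 + 5700×1168 + 5500×139 + 18700×1095
  = 1051200 + 3503500 + 8130200 + 9312000 + 2259600 + 6657600 + 764500 + 20476500 = 52155100
Σ wᵢ·x = 300×438 + 320×539 + 65×689 + 295×960 + 275×1076 + 45×1168 + 320×139 + 90×1095
  = 131400 + 172480 + 44785 + 283200 + 295900 + 52560 + 44480 + 98550 = 1123355
Ratio = 52155100 / 1123355 = 46.427977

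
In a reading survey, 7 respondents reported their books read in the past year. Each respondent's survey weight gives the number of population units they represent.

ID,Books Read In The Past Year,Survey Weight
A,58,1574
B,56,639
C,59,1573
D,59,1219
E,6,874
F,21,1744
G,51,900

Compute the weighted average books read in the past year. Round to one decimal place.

44.5

Weighted sum = 58×1574 + 56×639 + 59×1573 + 59×1219 + 6×874 + 21×1744 + 51×900
  = 379572
Sum of weights = 1574 + 639 + 1573 + 1219 + 874 + 1744 + 900 = 8523
Weighted mean = 379572 / 8523 = 44.535023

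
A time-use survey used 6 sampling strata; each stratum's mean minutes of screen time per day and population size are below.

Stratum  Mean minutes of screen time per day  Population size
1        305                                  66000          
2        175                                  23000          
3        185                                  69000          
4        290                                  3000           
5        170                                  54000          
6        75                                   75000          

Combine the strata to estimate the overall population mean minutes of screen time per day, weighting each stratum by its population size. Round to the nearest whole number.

181

Σ Nₕ·x̄ₕ = 305×66000 + 175×23000 + 185×69000 + 290×3000 + 170×54000 + 75×75000
  = 20130000 + 4025000 + 12765000 + 870000 + 9180000 + 5625000 = 52595000
Σ Nₕ = 66000 + 23000 + 69000 + 3000 + 54000 + 75000 = 290000
Overall mean = 52595000 / 290000 = 181.36207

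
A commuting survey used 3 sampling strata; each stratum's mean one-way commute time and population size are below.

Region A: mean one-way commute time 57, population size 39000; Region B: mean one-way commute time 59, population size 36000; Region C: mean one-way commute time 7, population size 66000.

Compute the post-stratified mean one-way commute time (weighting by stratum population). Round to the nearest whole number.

34

Σ Nₕ·x̄ₕ = 57×39000 + 59×36000 + 7×66000
  = 2223000 + 2124000 + 462000 = 4809000
Σ Nₕ = 39000 + 36000 + 66000 = 141000
Overall mean = 4809000 / 141000 = 34.106383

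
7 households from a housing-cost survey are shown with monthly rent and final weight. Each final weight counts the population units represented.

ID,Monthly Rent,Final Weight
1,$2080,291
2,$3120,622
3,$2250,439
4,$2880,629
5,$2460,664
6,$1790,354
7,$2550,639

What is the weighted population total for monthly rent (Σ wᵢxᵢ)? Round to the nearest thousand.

Weighted total = 2080×291 + 3120×622 + 2250×439 + 2880×629 + 2460×664 + 1790×354 + 2550×639
  = 605280 + 1940640 + 987750 + 1811520 + 1633440 + 633660 + 1629450 = 9241740

9242000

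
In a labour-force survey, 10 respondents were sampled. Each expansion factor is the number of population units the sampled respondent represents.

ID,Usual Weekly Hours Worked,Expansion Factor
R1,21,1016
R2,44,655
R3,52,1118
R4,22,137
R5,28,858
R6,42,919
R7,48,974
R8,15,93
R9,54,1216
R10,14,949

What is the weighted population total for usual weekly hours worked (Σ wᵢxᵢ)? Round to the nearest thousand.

301000

Weighted total = 21×1016 + 44×655 + 52×1118 + 22×137 + 28×858 + 42×919 + 48×974 + 15×93 + 54×1216 + 14×949
  = 21336 + 28820 + 58136 + 3014 + 24024 + 38598 + 46752 + 1395 + 65664 + 13286 = 301025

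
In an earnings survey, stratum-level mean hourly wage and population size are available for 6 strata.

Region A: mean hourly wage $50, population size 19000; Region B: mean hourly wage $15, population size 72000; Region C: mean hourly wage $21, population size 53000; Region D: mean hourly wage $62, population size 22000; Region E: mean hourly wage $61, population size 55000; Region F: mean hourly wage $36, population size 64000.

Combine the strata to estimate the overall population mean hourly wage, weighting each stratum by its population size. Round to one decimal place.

Σ Nₕ·x̄ₕ = 50×19000 + 15×72000 + 21×53000 + 62×22000 + 61×55000 + 36×64000
  = 10166000
Σ Nₕ = 19000 + 72000 + 53000 + 22000 + 55000 + 64000 = 285000
Overall mean = 10166000 / 285000 = 35.670175

35.7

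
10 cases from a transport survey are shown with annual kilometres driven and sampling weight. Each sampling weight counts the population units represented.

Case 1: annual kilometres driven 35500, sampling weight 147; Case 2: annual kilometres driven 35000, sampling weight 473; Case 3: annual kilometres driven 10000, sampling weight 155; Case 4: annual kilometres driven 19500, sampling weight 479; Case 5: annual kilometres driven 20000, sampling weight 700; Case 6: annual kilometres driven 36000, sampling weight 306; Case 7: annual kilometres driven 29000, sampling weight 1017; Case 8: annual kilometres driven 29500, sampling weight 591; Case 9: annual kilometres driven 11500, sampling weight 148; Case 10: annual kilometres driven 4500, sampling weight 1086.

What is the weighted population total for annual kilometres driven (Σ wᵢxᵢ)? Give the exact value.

111196500

Weighted total = 35500×147 + 35000×473 + 10000×155 + 19500×479 + 20000×700 + 36000×306 + 29000×1017 + 29500×591 + 11500×148 + 4500×1086
  = 5218500 + 16555000 + 1550000 + 9340500 + 14000000 + 11016000 + 29493000 + 17434500 + 1702000 + 4887000 = 111196500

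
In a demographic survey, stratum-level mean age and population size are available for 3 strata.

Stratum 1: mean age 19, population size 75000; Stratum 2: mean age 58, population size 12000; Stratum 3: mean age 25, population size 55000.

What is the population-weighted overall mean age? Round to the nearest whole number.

25

Σ Nₕ·x̄ₕ = 19×75000 + 58×12000 + 25×55000
  = 1425000 + 696000 + 1375000 = 3496000
Σ Nₕ = 75000 + 12000 + 55000 = 142000
Overall mean = 3496000 / 142000 = 24.619718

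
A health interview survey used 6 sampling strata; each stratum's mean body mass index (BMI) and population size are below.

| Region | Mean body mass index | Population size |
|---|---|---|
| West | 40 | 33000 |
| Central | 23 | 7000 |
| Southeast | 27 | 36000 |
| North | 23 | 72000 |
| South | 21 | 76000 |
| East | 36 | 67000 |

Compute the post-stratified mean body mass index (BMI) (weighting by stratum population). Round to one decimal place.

27.9

Σ Nₕ·x̄ₕ = 40×33000 + 23×7000 + 27×36000 + 23×72000 + 21×76000 + 36×67000
  = 8117000
Σ Nₕ = 291000
Overall mean = 8117000 / 291000 = 27.893471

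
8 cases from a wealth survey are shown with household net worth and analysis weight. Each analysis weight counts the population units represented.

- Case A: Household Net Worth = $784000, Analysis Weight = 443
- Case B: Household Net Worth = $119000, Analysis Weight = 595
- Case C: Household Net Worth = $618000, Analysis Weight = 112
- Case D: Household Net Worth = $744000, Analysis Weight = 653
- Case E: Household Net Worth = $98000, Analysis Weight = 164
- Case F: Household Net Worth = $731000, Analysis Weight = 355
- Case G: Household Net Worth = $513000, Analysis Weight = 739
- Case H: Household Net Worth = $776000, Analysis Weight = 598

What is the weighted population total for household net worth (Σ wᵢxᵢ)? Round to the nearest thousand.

Weighted total = 2091897000

2091897000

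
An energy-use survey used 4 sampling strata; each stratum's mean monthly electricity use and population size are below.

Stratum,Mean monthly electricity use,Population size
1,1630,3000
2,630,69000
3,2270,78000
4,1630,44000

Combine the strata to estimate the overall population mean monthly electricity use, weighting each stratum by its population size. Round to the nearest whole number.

1532

Σ Nₕ·x̄ₕ = 1630×3000 + 630×69000 + 2270×78000 + 1630×44000
  = 4890000 + 43470000 + 177060000 + 71720000 = 297140000
Σ Nₕ = 3000 + 69000 + 78000 + 44000 = 194000
Overall mean = 297140000 / 194000 = 1531.6495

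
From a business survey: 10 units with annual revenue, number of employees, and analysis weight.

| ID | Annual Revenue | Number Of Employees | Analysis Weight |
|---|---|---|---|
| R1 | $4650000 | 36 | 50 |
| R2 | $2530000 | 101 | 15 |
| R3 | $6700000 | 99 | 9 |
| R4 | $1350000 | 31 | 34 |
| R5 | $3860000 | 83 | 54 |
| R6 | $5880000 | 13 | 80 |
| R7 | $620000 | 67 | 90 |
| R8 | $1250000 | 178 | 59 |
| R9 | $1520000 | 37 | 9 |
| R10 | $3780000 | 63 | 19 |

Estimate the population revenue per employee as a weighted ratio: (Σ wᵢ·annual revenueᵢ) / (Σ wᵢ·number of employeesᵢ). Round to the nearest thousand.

44000

Σ wᵢ·y = 4650000×50 + 2530000×15 + 6700000×9 + 1350000×34 + 3860000×54 + 5880000×80 + 620000×90 + 1250000×59 + 1520000×9 + 3780000×19
  = 232500000 + 37950000 + 60300000 + 45900000 + 208440000 + 470400000 + 55800000 + 73750000 + 13680000 + 71820000 = 1270540000
Σ wᵢ·x = 36×50 + 101×15 + 99×9 + 31×34 + 83×54 + 13×80 + 67×90 + 178×59 + 37×9 + 63×19
  = 1800 + 1515 + 891 + 1054 + 4482 + 1040 + 6030 + 10502 + 333 + 1197 = 28844
Ratio = 1270540000 / 28844 = 44048.676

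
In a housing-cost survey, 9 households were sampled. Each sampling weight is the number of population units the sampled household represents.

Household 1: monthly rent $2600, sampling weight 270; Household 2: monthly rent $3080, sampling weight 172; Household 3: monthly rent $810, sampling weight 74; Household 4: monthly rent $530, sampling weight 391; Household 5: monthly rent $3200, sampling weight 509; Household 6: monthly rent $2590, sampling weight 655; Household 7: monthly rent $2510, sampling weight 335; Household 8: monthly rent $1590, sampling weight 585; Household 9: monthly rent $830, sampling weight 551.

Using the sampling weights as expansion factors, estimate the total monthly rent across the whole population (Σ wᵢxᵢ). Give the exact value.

Weighted total = 2600×270 + 3080×172 + 810×74 + 530×391 + 3200×509 + 2590×655 + 2510×335 + 1590×585 + 830×551
  = 702000 + 529760 + 59940 + 207230 + 1628800 + 1696450 + 840850 + 930150 + 457330 = 7052510

7052510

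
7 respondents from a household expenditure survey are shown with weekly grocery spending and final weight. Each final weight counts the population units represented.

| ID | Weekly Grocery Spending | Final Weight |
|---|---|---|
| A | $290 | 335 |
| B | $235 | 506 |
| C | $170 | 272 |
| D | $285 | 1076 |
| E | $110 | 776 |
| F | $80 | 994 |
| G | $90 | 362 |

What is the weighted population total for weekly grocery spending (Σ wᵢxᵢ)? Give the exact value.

Weighted total = 290×335 + 235×506 + 170×272 + 285×1076 + 110×776 + 80×994 + 90×362
  = 766420

766420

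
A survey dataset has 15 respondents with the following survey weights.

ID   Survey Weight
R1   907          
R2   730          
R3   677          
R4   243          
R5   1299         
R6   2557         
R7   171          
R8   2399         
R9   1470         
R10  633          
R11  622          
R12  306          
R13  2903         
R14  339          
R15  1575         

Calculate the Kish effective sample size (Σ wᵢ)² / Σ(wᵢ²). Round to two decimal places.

9.46

Σ wᵢ = 16831
Σ wᵢ² = 29948083
n_eff = 16831² / 29948083 = 283282561 / 29948083 = 9.4591217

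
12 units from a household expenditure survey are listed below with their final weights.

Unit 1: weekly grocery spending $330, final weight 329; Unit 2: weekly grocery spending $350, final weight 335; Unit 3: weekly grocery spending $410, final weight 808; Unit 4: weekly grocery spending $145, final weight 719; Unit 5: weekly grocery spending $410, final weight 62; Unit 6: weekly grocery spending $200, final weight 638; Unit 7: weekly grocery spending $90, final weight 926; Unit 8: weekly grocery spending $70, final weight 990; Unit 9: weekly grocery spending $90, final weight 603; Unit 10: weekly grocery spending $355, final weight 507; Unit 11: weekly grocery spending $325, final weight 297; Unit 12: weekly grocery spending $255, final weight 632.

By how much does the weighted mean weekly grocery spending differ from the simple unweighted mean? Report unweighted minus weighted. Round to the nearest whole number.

Unweighted sum = 3030
Unweighted mean = 3030 / 12 = 252.5
Weighted sum = 330×329 + 350×335 + 410×808 + 145×719 + 410×62 + 200×638 + 90×926 + 70×990 + 90×603 + 355×507 + 325×297 + 255×632
  = 1458955
Sum of weights = 329 + 335 + 808 + 719 + 62 + 638 + 926 + 990 + 603 + 507 + 297 + 632 = 6846
Weighted mean = 1458955 / 6846 = 213.11058
Difference (unweighted minus weighted) = 39.389424

39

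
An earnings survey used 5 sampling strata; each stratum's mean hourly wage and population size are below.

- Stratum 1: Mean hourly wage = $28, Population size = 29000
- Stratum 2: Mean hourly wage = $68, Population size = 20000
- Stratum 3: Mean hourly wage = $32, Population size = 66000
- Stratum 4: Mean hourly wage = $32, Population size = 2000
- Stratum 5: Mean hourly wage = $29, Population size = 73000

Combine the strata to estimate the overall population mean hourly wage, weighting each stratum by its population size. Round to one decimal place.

Σ Nₕ·x̄ₕ = 28×29000 + 68×20000 + 32×66000 + 32×2000 + 29×73000
  = 812000 + 1360000 + 2112000 + 64000 + 2117000 = 6465000
Σ Nₕ = 29000 + 20000 + 66000 + 2000 + 73000 = 190000
Overall mean = 6465000 / 190000 = 34.026316

34.0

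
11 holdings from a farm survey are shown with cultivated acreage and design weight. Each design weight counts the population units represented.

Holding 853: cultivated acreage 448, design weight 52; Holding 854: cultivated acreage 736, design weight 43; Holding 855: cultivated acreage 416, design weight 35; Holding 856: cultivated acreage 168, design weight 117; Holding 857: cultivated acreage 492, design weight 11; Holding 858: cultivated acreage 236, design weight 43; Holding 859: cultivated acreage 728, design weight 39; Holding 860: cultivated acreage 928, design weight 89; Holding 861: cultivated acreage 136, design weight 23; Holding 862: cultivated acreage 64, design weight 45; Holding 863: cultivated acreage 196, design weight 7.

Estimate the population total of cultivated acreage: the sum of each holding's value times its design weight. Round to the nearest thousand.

Weighted total = 448×52 + 736×43 + 416×35 + 168×117 + 492×11 + 236×43 + 728×39 + 928×89 + 136×23 + 64×45 + 196×7
  = 223084

223000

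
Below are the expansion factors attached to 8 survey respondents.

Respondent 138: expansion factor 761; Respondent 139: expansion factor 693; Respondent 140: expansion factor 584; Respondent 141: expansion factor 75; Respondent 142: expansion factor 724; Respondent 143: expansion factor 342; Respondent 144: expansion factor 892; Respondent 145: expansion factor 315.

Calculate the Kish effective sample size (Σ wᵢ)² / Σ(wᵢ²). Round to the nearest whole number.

7

Σ wᵢ = 761 + 693 + 584 + 75 + 724 + 342 + 892 + 315 = 4386
Σ wᵢ² = 579121 + 480249 + 341056 + 5625 + 524176 + 116964 + 795664 + 99225 = 2942080
n_eff = 4386² / 2942080 = 19236996 / 2942080 = 6.53857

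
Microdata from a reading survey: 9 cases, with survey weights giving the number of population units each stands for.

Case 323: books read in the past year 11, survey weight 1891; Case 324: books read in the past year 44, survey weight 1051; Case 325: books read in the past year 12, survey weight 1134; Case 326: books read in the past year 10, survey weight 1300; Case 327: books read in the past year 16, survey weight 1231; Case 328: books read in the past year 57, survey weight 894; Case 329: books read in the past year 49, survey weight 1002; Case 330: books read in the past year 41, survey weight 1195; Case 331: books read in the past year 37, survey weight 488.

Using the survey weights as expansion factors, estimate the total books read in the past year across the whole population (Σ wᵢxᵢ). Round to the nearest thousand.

280000

Weighted total = 11×1891 + 44×1051 + 12×1134 + 10×1300 + 16×1231 + 57×894 + 49×1002 + 41×1195 + 37×488
  = 280456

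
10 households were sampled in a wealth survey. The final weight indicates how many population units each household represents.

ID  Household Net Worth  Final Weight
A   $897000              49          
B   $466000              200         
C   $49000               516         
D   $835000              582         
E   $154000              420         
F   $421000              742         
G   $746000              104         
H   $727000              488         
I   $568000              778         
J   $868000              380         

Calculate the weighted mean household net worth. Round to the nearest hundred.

523500

Weighted sum = 897000×49 + 466000×200 + 49000×516 + 835000×582 + 154000×420 + 421000×742 + 746000×104 + 727000×488 + 568000×778 + 868000×380
  = 43953000 + 93200000 + 25284000 + 485970000 + 64680000 + 312382000 + 77584000 + 354776000 + 441904000 + 329840000 = 2229573000
Sum of weights = 4259
Weighted mean = 2229573000 / 4259 = 523496.83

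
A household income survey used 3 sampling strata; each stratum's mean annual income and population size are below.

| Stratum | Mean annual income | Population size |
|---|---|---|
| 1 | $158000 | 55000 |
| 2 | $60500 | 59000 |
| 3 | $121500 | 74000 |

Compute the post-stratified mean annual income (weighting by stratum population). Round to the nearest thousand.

113000

Σ Nₕ·x̄ₕ = 158000×55000 + 60500×59000 + 121500×74000
  = 21250500000
Σ Nₕ = 55000 + 59000 + 74000 = 188000
Overall mean = 21250500000 / 188000 = 113034.57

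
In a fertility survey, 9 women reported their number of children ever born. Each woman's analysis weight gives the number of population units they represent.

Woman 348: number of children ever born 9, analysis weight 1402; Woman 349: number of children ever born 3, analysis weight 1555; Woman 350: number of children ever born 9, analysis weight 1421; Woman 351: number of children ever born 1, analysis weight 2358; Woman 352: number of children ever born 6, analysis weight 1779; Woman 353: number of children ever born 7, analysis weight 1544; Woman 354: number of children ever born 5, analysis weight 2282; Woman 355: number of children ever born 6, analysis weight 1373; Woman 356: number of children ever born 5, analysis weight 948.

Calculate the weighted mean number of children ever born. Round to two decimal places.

Weighted sum = 9×1402 + 3×1555 + 9×1421 + 1×2358 + 6×1779 + 7×1544 + 5×2282 + 6×1373 + 5×948
  = 78300
Sum of weights = 1402 + 1555 + 1421 + 2358 + 1779 + 1544 + 2282 + 1373 + 948 = 14662
Weighted mean = 78300 / 14662 = 5.3403356

5.34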